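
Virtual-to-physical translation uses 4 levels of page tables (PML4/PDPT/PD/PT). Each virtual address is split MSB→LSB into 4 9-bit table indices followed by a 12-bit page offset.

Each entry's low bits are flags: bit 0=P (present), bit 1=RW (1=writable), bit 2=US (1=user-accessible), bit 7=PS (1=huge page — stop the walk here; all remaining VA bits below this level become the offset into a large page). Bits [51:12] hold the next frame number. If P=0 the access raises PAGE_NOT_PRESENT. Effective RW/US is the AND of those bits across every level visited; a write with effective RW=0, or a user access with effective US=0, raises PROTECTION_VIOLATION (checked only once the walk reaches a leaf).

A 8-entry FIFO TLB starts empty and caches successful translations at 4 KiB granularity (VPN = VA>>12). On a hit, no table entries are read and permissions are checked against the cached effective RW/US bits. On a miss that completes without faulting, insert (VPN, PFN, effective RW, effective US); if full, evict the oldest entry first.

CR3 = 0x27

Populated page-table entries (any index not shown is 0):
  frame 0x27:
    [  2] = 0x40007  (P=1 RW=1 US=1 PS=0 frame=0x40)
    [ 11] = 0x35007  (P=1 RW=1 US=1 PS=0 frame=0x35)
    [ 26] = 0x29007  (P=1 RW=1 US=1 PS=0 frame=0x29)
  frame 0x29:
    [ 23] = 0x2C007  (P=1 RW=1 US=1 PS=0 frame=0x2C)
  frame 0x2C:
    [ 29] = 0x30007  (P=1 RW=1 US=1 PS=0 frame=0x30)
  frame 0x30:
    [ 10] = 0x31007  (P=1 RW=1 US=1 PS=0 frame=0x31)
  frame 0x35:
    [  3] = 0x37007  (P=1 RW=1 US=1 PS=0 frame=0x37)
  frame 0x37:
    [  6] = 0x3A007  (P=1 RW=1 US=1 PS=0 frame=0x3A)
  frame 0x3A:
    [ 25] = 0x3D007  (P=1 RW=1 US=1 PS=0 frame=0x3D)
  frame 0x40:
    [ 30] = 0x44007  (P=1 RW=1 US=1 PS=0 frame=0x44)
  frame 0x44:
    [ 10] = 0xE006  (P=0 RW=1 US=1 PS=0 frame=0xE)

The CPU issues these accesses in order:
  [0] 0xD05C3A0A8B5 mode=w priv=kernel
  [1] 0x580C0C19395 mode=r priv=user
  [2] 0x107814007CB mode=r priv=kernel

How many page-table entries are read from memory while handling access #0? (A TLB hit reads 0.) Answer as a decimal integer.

Walk each access:
#0 VA=0xD05C3A0A8B5 (w,kernel):
  L0: frame=0x27 idx=26 entry=0x29007 [P=1 RW=1 US=1 PS=0]
  L1: frame=0x29 idx=23 entry=0x2C007 [P=1 RW=1 US=1 PS=0]
  L2: frame=0x2C idx=29 entry=0x30007 [P=1 RW=1 US=1 PS=0]
  L3: frame=0x30 idx=10 entry=0x31007 [P=1 RW=1 US=1 PS=0]
  ✓ 0x318B5  — 4 lookups
#1 VA=0x580C0C19395 (r,user):
  L0: frame=0x27 idx=11 entry=0x35007 [P=1 RW=1 US=1 PS=0]
  L1: frame=0x35 idx=3 entry=0x37007 [P=1 RW=1 US=1 PS=0]
  L2: frame=0x37 idx=6 entry=0x3A007 [P=1 RW=1 US=1 PS=0]
  L3: frame=0x3A idx=25 entry=0x3D007 [P=1 RW=1 US=1 PS=0]
  ✓ 0x3D395  — 4 lookups
#2 VA=0x107814007CB (r,kernel):
  L0: frame=0x27 idx=2 entry=0x40007 [P=1 RW=1 US=1 PS=0]
  L1: frame=0x40 idx=30 entry=0x44007 [P=1 RW=1 US=1 PS=0]
  L2: frame=0x44 idx=10 entry=0xE006 [P=0 RW=1 US=1 PS=0]
  ⇒ fault: PAGE_NOT_PRESENT  — 3 lookups

Entries read for #0: 4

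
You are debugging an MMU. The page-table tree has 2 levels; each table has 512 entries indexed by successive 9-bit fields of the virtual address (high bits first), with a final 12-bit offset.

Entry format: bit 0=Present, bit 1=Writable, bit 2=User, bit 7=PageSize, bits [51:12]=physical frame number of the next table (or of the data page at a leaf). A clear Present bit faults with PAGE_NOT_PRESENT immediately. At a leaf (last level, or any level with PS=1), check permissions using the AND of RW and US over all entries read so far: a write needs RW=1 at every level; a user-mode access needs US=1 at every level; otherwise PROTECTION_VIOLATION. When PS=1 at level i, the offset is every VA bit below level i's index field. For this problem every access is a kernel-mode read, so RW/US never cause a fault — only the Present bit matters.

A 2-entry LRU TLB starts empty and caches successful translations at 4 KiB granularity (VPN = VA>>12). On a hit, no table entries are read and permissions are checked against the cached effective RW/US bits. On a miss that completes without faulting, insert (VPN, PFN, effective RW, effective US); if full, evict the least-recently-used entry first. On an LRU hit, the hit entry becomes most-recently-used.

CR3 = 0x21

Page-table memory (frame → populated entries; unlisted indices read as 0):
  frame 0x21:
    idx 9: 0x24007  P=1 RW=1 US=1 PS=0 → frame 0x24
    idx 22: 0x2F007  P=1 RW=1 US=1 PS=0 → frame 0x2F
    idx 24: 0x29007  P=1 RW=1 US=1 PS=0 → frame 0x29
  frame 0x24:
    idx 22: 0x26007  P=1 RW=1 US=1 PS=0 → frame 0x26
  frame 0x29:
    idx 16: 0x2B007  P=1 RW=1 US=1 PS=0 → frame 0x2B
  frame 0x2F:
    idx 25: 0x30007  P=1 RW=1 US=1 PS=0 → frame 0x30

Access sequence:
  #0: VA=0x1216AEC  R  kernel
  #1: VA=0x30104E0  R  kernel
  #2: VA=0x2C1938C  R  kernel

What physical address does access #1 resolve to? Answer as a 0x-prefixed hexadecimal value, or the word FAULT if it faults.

Per-access translation:
#0 VA=0x1216AEC (r,kernel):
  L0: frame=0x21 idx=9 entry=0x24007 [P=1 RW=1 US=1 PS=0]
  L1: frame=0x24 idx=22 entry=0x26007 [P=1 RW=1 US=1 PS=0]
  ⇒ phys 0x26AEC  [2 reads]
#1 VA=0x30104E0 (r,kernel):
  L0: frame=0x21 idx=24 entry=0x29007 [P=1 RW=1 US=1 PS=0]
  L1: frame=0x29 idx=16 entry=0x2B007 [P=1 RW=1 US=1 PS=0]
  ⇒ phys 0x2B4E0  [2 reads]
#2 VA=0x2C1938C (r,kernel):
  L0: frame=0x21 idx=22 entry=0x2F007 [P=1 RW=1 US=1 PS=0]
  L1: frame=0x2F idx=25 entry=0x30007 [P=1 RW=1 US=1 PS=0]
  ⇒ phys 0x3038C  [2 reads]

Access #1 PA: 0x2B4E0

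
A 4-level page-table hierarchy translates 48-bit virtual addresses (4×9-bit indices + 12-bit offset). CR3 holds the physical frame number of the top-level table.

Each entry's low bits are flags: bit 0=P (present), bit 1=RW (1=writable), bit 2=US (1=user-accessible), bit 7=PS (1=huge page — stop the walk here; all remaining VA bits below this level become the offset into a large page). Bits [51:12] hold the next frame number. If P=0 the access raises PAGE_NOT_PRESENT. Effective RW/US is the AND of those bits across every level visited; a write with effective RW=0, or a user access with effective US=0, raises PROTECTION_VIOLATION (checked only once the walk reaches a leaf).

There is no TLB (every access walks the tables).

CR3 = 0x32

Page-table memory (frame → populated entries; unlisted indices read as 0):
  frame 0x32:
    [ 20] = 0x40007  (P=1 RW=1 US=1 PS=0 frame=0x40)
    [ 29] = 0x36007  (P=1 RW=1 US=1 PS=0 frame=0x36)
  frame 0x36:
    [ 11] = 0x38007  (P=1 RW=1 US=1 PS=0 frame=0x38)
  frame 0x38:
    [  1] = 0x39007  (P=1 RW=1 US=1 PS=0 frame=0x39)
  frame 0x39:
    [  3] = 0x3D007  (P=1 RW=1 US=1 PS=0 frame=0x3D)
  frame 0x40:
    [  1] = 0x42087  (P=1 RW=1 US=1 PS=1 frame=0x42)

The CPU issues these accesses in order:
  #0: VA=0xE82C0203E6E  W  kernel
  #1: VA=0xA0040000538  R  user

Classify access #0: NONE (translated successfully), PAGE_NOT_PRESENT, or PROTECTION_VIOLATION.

Walk each access:
#0 VA=0xE82C0203E6E (w,kernel):
  L0 @0x32[29] → 0x36007  P=1,RW=1,US=1,PS=0
  L1 @0x36[11] → 0x38007  P=1,RW=1,US=1,PS=0
  L2 @0x38[1] → 0x39007  P=1,RW=1,US=1,PS=0
  L3 @0x39[3] → 0x3D007  P=1,RW=1,US=1,PS=0
  ⇒ phys 0x3DE6E  [4 reads]
#1 VA=0xA0040000538 (r,user):
  L0 @0x32[20] → 0x40007  P=1,RW=1,US=1,PS=0
  L1 @0x40[1] → 0x42087  P=1,RW=1,US=1,PS=1
  ⇒ phys 0x42538 (huge @L1)  [2 reads]

Access #0 fault: NONE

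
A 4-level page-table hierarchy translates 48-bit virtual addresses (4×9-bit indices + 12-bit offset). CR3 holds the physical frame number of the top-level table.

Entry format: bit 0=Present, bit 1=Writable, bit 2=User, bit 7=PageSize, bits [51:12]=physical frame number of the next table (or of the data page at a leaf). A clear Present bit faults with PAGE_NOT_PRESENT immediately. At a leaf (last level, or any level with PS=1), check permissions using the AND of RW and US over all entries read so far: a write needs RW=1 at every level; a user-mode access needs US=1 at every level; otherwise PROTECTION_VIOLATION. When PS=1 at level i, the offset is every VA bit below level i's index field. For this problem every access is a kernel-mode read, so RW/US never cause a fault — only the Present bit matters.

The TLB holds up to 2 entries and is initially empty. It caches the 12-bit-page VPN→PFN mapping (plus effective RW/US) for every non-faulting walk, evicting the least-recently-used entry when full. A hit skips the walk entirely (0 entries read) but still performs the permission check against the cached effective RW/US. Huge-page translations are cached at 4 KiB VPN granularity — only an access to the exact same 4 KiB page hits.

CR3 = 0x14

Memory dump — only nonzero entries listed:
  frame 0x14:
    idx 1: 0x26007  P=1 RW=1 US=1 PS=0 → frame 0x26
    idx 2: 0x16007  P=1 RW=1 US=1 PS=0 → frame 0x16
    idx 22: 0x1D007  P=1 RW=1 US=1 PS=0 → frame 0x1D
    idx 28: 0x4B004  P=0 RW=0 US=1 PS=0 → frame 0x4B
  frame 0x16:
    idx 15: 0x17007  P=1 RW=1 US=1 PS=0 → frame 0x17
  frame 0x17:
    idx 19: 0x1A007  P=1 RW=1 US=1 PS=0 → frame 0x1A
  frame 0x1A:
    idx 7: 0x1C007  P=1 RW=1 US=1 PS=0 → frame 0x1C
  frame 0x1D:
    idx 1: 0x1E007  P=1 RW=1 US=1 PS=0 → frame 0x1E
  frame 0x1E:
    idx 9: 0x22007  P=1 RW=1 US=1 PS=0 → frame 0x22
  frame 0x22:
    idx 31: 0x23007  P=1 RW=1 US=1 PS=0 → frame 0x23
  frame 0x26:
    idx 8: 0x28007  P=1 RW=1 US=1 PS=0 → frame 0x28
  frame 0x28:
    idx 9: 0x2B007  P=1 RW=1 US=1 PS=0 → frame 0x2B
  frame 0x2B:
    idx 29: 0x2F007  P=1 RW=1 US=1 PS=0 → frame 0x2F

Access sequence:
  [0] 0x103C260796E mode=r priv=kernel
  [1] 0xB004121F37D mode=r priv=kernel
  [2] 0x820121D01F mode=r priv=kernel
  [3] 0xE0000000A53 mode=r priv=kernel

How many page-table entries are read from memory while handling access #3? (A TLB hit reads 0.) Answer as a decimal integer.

Trace:
#0 VA=0x103C260796E (r,kernel):
  L0 @0x14[2] → 0x16007  P=1,RW=1,US=1,PS=0
  L1 @0x16[15] → 0x17007  P=1,RW=1,US=1,PS=0
  L2 @0x17[19] → 0x1A007  P=1,RW=1,US=1,PS=0
  L3 @0x1A[7] → 0x1C007  P=1,RW=1,US=1,PS=0
  ⇒ phys 0x1C96E  [4 reads]
#1 VA=0xB004121F37D (r,kernel):
  L0 @0x14[22] → 0x1D007  P=1,RW=1,US=1,PS=0
  L1 @0x1D[1] → 0x1E007  P=1,RW=1,US=1,PS=0
  L2 @0x1E[9] → 0x22007  P=1,RW=1,US=1,PS=0
  L3 @0x22[31] → 0x23007  P=1,RW=1,US=1,PS=0
  ⇒ phys 0x2337D  [4 reads]
#2 VA=0x820121D01F (r,kernel):
  L0 @0x14[1] → 0x26007  P=1,RW=1,US=1,PS=0
  L1 @0x26[8] → 0x28007  P=1,RW=1,US=1,PS=0
  L2 @0x28[9] → 0x2B007  P=1,RW=1,US=1,PS=0
  L3 @0x2B[29] → 0x2F007  P=1,RW=1,US=1,PS=0
  ⇒ phys 0x2F01F  [4 reads]
#3 VA=0xE0000000A53 (r,kernel):
  L0 @0x14[28] → 0x4B004  P=0,RW=0,US=1,PS=0
  ⇒ fault: PAGE_NOT_PRESENT  — 1 lookups

Entries read for #3: 1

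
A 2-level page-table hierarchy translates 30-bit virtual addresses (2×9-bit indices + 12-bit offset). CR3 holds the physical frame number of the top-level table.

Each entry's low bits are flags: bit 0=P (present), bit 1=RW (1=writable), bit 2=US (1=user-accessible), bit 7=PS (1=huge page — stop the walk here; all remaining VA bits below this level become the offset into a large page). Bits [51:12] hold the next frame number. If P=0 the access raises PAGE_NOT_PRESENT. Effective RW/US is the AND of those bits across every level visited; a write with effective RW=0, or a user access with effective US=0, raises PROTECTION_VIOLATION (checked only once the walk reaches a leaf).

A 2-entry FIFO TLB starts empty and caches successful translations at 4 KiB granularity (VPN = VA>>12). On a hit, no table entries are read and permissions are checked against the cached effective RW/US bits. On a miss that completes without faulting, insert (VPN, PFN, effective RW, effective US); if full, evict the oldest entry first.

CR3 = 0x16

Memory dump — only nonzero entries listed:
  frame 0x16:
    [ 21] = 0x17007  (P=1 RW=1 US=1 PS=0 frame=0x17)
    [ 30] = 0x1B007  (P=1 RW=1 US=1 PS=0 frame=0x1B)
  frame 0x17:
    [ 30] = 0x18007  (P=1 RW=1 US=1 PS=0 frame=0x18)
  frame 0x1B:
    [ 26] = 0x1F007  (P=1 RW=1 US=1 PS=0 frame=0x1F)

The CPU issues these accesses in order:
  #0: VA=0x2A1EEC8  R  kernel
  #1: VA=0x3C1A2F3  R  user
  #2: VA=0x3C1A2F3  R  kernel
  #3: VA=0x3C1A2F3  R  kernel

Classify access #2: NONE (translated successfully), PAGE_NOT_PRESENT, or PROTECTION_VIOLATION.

Walk each access:
#0 VA=0x2A1EEC8 (r,kernel):
  lvl0: tbl 0x16, slot 21 ⇒ 0x17007 (P1/RW1/US1/PS0)
  lvl1: tbl 0x17, slot 30 ⇒ 0x18007 (P1/RW1/US1/PS0)
  ⇒ phys 0x18EC8  [2 reads]
#1 VA=0x3C1A2F3 (r,user):
  lvl0: tbl 0x16, slot 30 ⇒ 0x1B007 (P1/RW1/US1/PS0)
  lvl1: tbl 0x1B, slot 26 ⇒ 0x1F007 (P1/RW1/US1/PS0)
  ⇒ phys 0x1F2F3  [2 reads]
#2 VA=0x3C1A2F3 (r,kernel):
  TLB hit vpn=0x3C1A → PA=0x1F2F3
#3 VA=0x3C1A2F3 (r,kernel):
  TLB hit vpn=0x3C1A → PA=0x1F2F3

Access #2 fault: NONE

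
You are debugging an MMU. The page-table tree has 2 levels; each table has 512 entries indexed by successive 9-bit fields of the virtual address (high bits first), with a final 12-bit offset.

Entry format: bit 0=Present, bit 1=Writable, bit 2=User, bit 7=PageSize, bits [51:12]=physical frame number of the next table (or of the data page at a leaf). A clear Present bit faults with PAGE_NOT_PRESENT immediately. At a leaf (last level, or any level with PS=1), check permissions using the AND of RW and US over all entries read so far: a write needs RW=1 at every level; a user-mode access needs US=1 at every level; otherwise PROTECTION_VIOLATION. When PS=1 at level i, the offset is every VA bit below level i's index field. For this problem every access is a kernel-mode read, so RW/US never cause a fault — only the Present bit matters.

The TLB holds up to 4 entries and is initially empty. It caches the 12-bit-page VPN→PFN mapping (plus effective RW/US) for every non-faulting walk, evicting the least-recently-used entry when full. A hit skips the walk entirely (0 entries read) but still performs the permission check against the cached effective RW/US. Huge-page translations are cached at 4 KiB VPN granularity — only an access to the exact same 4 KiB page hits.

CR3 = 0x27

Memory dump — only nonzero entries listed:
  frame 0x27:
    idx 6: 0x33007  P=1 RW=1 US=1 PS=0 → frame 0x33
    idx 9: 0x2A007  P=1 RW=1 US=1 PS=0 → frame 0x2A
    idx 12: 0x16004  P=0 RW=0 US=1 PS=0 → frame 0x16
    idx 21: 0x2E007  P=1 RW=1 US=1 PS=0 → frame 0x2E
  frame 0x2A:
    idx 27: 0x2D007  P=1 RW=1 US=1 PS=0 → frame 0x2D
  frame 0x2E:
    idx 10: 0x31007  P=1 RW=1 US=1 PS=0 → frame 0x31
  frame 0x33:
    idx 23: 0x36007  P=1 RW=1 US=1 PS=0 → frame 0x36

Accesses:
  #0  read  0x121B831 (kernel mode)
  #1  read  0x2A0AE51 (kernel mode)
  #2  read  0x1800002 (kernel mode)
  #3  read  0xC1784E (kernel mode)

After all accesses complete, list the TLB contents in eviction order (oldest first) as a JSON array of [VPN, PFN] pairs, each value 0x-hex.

Trace:
#0 VA=0x121B831 (r,kernel):
  L0 @0x27[9] → 0x2A007  P=1,RW=1,US=1,PS=0
  L1 @0x2A[27] → 0x2D007  P=1,RW=1,US=1,PS=0
  ⇒ phys 0x2D831  [2 reads]
#1 VA=0x2A0AE51 (r,kernel):
  L0 @0x27[21] → 0x2E007  P=1,RW=1,US=1,PS=0
  L1 @0x2E[10] → 0x31007  P=1,RW=1,US=1,PS=0
  ⇒ phys 0x31E51  [2 reads]
#2 VA=0x1800002 (r,kernel):
  L0 @0x27[12] → 0x16004  P=0,RW=0,US=1,PS=0
  ✗ PAGE_NOT_PRESENT  [1 reads]
#3 VA=0xC1784E (r,kernel):
  L0 @0x27[6] → 0x33007  P=1,RW=1,US=1,PS=0
  L1 @0x33[23] → 0x36007  P=1,RW=1,US=1,PS=0
  ⇒ phys 0x3684E  [2 reads]

TLB: [["0x121B", "0x2D"], ["0x2A0A", "0x31"], ["0xC17", "0x36"]]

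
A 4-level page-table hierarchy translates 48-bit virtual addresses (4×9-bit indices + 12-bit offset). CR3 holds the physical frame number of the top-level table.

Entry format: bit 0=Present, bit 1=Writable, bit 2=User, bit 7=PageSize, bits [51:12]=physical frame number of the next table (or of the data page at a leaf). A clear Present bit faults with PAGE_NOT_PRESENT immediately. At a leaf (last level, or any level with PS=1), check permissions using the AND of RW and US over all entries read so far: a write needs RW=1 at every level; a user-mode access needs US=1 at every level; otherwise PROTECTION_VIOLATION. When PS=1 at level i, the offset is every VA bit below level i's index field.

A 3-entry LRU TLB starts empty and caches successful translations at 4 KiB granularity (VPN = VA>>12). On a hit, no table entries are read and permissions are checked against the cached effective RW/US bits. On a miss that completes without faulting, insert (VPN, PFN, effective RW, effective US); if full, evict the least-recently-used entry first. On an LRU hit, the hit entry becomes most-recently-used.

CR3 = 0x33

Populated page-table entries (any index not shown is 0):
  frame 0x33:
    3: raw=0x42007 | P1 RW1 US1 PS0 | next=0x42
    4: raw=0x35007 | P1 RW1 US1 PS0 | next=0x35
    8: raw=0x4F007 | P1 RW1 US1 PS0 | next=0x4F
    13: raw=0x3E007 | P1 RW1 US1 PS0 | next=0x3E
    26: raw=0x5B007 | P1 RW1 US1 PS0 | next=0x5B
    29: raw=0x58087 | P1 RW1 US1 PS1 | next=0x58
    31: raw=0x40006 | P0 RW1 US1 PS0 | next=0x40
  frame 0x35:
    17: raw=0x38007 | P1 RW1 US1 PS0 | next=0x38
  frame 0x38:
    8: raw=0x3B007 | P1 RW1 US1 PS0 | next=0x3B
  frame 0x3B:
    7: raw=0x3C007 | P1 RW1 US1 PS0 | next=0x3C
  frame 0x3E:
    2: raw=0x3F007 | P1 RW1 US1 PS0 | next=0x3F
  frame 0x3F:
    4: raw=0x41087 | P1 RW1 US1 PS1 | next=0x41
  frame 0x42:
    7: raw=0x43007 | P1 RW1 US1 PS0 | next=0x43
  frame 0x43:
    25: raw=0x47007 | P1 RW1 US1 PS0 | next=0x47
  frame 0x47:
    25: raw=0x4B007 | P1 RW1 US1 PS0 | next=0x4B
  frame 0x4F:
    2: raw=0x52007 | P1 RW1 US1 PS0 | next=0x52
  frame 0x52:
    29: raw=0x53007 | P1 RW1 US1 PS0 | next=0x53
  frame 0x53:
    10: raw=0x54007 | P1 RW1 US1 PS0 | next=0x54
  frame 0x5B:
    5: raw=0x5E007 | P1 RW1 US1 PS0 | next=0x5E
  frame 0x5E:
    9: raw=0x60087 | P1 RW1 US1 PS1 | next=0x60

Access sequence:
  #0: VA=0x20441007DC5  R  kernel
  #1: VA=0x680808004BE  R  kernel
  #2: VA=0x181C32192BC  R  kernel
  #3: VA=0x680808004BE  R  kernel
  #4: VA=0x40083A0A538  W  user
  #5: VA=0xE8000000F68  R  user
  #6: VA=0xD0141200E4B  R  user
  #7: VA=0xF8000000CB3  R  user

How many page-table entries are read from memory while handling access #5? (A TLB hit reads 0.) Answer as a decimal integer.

Per-access translation:
#0 VA=0x20441007DC5 (r,kernel):
  lvl0: tbl 0x33, slot 4 ⇒ 0x35007 (P1/RW1/US1/PS0)
  lvl1: tbl 0x35, slot 17 ⇒ 0x38007 (P1/RW1/US1/PS0)
  lvl2: tbl 0x38, slot 8 ⇒ 0x3B007 (P1/RW1/US1/PS0)
  lvl3: tbl 0x3B, slot 7 ⇒ 0x3C007 (P1/RW1/US1/PS0)
  ✓ 0x3CDC5  — 4 lookups
#1 VA=0x680808004BE (r,kernel):
  lvl0: tbl 0x33, slot 13 ⇒ 0x3E007 (P1/RW1/US1/PS0)
  lvl1: tbl 0x3E, slot 2 ⇒ 0x3F007 (P1/RW1/US1/PS0)
  lvl2: tbl 0x3F, slot 4 ⇒ 0x41087 (P1/RW1/US1/PS1)
  ✓ 0x414BE (huge @L2)  — 3 lookups
#2 VA=0x181C32192BC (r,kernel):
  lvl0: tbl 0x33, slot 3 ⇒ 0x42007 (P1/RW1/US1/PS0)
  lvl1: tbl 0x42, slot 7 ⇒ 0x43007 (P1/RW1/US1/PS0)
  lvl2: tbl 0x43, slot 25 ⇒ 0x47007 (P1/RW1/US1/PS0)
  lvl3: tbl 0x47, slot 25 ⇒ 0x4B007 (P1/RW1/US1/PS0)
  ✓ 0x4B2BC  — 4 lookups
#3 VA=0x680808004BE (r,kernel):
  TLB hit vpn=0x68080800 → PA=0x414BE
#4 VA=0x40083A0A538 (w,user):
  lvl0: tbl 0x33, slot 8 ⇒ 0x4F007 (P1/RW1/US1/PS0)
  lvl1: tbl 0x4F, slot 2 ⇒ 0x52007 (P1/RW1/US1/PS0)
  lvl2: tbl 0x52, slot 29 ⇒ 0x53007 (P1/RW1/US1/PS0)
  lvl3: tbl 0x53, slot 10 ⇒ 0x54007 (P1/RW1/US1/PS0)
  ✓ 0x54538  — 4 lookups
#5 VA=0xE8000000F68 (r,user):
  lvl0: tbl 0x33, slot 29 ⇒ 0x58087 (P1/RW1/US1/PS1)
  ✓ 0x58F68 (huge @L0)  — 1 lookups
#6 VA=0xD0141200E4B (r,user):
  lvl0: tbl 0x33, slot 26 ⇒ 0x5B007 (P1/RW1/US1/PS0)
  lvl1: tbl 0x5B, slot 5 ⇒ 0x5E007 (P1/RW1/US1/PS0)
  lvl2: tbl 0x5E, slot 9 ⇒ 0x60087 (P1/RW1/US1/PS1)
  ✓ 0x60E4B (huge @L2)  — 3 lookups
#7 VA=0xF8000000CB3 (r,user):
  lvl0: tbl 0x33, slot 31 ⇒ 0x40006 (P0/RW1/US1/PS0)
  ✗ PAGE_NOT_PRESENT  [1 reads]

Entries read for #5: 1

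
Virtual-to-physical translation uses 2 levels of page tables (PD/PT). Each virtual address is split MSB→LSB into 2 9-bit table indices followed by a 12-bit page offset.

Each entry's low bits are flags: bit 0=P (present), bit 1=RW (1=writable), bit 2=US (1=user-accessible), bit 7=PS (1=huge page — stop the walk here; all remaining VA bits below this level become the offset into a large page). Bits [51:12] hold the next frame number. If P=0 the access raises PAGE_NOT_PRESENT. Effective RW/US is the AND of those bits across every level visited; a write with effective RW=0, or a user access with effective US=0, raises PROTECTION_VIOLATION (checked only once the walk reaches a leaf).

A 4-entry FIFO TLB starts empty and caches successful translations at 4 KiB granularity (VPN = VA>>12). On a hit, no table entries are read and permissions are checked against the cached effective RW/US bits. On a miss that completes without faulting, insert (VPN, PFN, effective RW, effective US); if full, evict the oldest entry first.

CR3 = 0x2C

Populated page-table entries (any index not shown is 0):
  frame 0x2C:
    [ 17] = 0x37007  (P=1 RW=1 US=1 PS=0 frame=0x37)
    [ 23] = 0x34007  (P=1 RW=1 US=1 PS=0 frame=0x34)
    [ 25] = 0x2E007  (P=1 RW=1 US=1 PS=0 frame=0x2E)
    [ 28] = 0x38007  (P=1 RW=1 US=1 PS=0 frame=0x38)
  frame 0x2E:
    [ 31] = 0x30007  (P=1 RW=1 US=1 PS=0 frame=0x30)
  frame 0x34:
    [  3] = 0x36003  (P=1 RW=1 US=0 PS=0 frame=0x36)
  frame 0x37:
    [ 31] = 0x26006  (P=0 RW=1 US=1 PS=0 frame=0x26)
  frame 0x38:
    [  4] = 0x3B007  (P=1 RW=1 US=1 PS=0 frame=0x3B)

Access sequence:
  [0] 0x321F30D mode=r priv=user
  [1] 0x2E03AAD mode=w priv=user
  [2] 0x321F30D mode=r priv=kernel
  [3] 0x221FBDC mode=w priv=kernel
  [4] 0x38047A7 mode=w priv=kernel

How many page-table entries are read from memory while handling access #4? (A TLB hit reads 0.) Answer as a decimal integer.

Trace:
#0 VA=0x321F30D (r,user):
  L0: frame=0x2C idx=25 entry=0x2E007 [P=1 RW=1 US=1 PS=0]
  L1: frame=0x2E idx=31 entry=0x30007 [P=1 RW=1 US=1 PS=0]
  → PA=0x3030D  (2 entries read)
#1 VA=0x2E03AAD (w,user):
  L0: frame=0x2C idx=23 entry=0x34007 [P=1 RW=1 US=1 PS=0]
  L1: frame=0x34 idx=3 entry=0x36003 [P=1 RW=1 US=0 PS=0]
  ✗ PROTECTION_VIOLATION  [2 reads]
#2 VA=0x321F30D (r,kernel):
  TLB hit vpn=0x321F → PA=0x3030D
#3 VA=0x221FBDC (w,kernel):
  L0: frame=0x2C idx=17 entry=0x37007 [P=1 RW=1 US=1 PS=0]
  L1: frame=0x37 idx=31 entry=0x26006 [P=0 RW=1 US=1 PS=0]
  ✗ PAGE_NOT_PRESENT  [2 reads]
#4 VA=0x38047A7 (w,kernel):
  L0: frame=0x2C idx=28 entry=0x38007 [P=1 RW=1 US=1 PS=0]
  L1: frame=0x38 idx=4 entry=0x3B007 [P=1 RW=1 US=1 PS=0]
  → PA=0x3B7A7  (2 entries read)

Entries read for #4: 2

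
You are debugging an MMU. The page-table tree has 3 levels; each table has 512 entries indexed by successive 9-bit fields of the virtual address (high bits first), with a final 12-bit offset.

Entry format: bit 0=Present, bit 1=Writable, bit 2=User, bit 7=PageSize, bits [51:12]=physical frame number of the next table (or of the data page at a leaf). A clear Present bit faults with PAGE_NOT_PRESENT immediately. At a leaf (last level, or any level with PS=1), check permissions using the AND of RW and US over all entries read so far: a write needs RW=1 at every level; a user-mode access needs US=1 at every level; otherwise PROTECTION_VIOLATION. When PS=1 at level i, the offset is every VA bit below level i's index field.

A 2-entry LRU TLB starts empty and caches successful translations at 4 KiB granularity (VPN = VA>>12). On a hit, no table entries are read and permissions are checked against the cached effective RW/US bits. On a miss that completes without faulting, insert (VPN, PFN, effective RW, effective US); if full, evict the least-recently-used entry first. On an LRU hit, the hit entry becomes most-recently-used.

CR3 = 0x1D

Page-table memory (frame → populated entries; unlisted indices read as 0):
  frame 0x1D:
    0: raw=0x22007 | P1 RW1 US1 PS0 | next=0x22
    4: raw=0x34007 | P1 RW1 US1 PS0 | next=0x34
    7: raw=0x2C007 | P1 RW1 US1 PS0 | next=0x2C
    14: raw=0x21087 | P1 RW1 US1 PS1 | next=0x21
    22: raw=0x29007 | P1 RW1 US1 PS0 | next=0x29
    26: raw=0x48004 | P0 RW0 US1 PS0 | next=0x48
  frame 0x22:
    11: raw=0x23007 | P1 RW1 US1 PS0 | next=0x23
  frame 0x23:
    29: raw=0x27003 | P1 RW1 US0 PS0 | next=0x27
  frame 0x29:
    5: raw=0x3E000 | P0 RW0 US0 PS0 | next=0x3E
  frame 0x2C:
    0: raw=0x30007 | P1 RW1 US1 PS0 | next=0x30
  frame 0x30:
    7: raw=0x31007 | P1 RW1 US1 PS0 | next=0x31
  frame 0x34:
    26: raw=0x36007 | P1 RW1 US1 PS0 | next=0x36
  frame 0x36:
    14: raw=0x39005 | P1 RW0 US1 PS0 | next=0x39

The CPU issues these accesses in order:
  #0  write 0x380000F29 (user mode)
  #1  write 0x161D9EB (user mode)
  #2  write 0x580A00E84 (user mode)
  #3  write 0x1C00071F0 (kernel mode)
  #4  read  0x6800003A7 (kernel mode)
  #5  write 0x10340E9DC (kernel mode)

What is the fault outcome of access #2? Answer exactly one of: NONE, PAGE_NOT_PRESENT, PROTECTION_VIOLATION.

Trace:
#0 VA=0x380000F29 (w,user):
  [0] read 0x1D idx=14: raw=0x21087 flags P=1 W=1 U=1 S=1
  ⇒ phys 0x21F29 (huge @L0)  [1 reads]
#1 VA=0x161D9EB (w,user):
  [0] read 0x1D idx=0: raw=0x22007 flags P=1 W=1 U=1 S=0
  [1] read 0x22 idx=11: raw=0x23007 flags P=1 W=1 U=1 S=0
  [2] read 0x23 idx=29: raw=0x27003 flags P=1 W=1 U=0 S=0
  → PROTECTION_VIOLATION  (3 entries read)
#2 VA=0x580A00E84 (w,user):
  [0] read 0x1D idx=22: raw=0x29007 flags P=1 W=1 U=1 S=0
  [1] read 0x29 idx=5: raw=0x3E000 flags P=0 W=0 U=0 S=0
  → PAGE_NOT_PRESENT  (2 entries read)
#3 VA=0x1C00071F0 (w,kernel):
  [0] read 0x1D idx=7: raw=0x2C007 flags P=1 W=1 U=1 S=0
  [1] read 0x2C idx=0: raw=0x30007 flags P=1 W=1 U=1 S=0
  [2] read 0x30 idx=7: raw=0x31007 flags P=1 W=1 U=1 S=0
  ⇒ phys 0x311F0  [3 reads]
#4 VA=0x6800003A7 (r,kernel):
  [0] read 0x1D idx=26: raw=0x48004 flags P=0 W=0 U=1 S=0
  → PAGE_NOT_PRESENT  (1 entries read)
#5 VA=0x10340E9DC (w,kernel):
  [0] read 0x1D idx=4: raw=0x34007 flags P=1 W=1 U=1 S=0
  [1] read 0x34 idx=26: raw=0x36007 flags P=1 W=1 U=1 S=0
  [2] read 0x36 idx=14: raw=0x39005 flags P=1 W=0 U=1 S=0
  → PROTECTION_VIOLATION  (3 entries read)

Access #2 fault: PAGE_NOT_PRESENT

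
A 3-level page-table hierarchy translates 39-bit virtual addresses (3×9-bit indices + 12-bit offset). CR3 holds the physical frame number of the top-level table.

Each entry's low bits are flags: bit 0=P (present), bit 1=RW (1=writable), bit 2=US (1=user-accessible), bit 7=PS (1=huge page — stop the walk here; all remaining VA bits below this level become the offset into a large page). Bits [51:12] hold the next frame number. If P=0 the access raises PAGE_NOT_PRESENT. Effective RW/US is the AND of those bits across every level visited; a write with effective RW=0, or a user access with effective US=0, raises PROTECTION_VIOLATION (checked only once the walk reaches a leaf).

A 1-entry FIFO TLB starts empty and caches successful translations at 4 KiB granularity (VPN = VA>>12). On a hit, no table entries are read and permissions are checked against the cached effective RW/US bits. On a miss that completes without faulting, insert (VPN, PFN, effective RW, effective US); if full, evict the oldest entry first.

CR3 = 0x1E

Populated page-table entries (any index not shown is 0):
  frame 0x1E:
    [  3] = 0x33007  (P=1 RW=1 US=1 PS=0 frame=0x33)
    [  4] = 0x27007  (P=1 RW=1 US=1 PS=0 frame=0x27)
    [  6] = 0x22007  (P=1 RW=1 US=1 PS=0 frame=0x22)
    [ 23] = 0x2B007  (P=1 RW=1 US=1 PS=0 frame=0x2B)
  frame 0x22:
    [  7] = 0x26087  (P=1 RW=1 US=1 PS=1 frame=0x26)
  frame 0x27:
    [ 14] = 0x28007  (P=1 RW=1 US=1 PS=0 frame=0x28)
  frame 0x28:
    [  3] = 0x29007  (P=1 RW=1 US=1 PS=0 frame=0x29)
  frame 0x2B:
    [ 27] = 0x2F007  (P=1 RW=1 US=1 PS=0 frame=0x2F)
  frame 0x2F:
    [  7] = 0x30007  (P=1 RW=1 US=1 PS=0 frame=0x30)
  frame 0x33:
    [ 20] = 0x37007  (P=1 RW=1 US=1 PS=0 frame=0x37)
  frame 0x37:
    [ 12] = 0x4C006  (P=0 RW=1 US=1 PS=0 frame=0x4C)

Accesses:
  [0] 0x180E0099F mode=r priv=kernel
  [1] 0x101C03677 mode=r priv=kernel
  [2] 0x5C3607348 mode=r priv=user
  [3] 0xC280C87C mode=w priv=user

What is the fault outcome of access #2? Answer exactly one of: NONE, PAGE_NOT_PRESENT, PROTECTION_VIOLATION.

Per-access translation:
#0 VA=0x180E0099F (r,kernel):
  L0 @0x1E[6] → 0x22007  P=1,RW=1,US=1,PS=0
  L1 @0x22[7] → 0x26087  P=1,RW=1,US=1,PS=1
  → PA=0x2699F (huge @L1)  (2 entries read)
#1 VA=0x101C03677 (r,kernel):
  L0 @0x1E[4] → 0x27007  P=1,RW=1,US=1,PS=0
  L1 @0x27[14] → 0x28007  P=1,RW=1,US=1,PS=0
  L2 @0x28[3] → 0x29007  P=1,RW=1,US=1,PS=0
  → PA=0x29677  (3 entries read)
#2 VA=0x5C3607348 (r,user):
  L0 @0x1E[23] → 0x2B007  P=1,RW=1,US=1,PS=0
  L1 @0x2B[27] → 0x2F007  P=1,RW=1,US=1,PS=0
  L2 @0x2F[7] → 0x30007  P=1,RW=1,US=1,PS=0
  → PA=0x30348  (3 entries read)
#3 VA=0xC280C87C (w,user):
  L0 @0x1E[3] → 0x33007  P=1,RW=1,US=1,PS=0
  L1 @0x33[20] → 0x37007  P=1,RW=1,US=1,PS=0
  L2 @0x37[12] → 0x4C006  P=0,RW=1,US=1,PS=0
  ✗ PAGE_NOT_PRESENT  [3 reads]

Access #2 fault: NONE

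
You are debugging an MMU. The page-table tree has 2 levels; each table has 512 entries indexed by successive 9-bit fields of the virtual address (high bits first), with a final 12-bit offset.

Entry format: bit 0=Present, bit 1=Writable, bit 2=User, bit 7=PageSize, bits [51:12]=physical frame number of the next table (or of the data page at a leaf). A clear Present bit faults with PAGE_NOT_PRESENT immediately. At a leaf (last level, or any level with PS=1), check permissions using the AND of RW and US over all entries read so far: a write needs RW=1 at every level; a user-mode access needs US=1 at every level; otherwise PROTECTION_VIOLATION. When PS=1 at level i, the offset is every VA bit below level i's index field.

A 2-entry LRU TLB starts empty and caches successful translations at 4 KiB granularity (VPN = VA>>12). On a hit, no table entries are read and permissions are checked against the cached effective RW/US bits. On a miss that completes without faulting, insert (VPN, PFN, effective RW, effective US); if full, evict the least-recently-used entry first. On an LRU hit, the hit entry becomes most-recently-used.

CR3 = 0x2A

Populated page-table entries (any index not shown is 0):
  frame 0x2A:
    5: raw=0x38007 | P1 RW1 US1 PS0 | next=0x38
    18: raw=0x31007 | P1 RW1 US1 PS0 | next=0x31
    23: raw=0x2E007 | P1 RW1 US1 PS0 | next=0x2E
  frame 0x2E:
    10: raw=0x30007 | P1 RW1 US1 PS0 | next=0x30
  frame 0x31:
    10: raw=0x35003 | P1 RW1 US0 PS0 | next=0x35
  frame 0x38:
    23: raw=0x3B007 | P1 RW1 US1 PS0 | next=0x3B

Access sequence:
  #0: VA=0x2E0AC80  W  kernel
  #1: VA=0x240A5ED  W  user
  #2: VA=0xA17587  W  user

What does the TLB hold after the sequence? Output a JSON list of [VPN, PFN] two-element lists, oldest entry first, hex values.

Trace:
#0 VA=0x2E0AC80 (w,kernel):
  L0: frame=0x2A idx=23 entry=0x2E007 [P=1 RW=1 US=1 PS=0]
  L1: frame=0x2E idx=10 entry=0x30007 [P=1 RW=1 US=1 PS=0]
  ⇒ phys 0x30C80  [2 reads]
#1 VA=0x240A5ED (w,user):
  L0: frame=0x2A idx=18 entry=0x31007 [P=1 RW=1 US=1 PS=0]
  L1: frame=0x31 idx=10 entry=0x35003 [P=1 RW=1 US=0 PS=0]
  → PROTECTION_VIOLATION  (2 entries read)
#2 VA=0xA17587 (w,user):
  L0: frame=0x2A idx=5 entry=0x38007 [P=1 RW=1 US=1 PS=0]
  L1: frame=0x38 idx=23 entry=0x3B007 [P=1 RW=1 US=1 PS=0]
  ⇒ phys 0x3B587  [2 reads]

TLB: [["0x2E0A", "0x30"], ["0xA17", "0x3B"]]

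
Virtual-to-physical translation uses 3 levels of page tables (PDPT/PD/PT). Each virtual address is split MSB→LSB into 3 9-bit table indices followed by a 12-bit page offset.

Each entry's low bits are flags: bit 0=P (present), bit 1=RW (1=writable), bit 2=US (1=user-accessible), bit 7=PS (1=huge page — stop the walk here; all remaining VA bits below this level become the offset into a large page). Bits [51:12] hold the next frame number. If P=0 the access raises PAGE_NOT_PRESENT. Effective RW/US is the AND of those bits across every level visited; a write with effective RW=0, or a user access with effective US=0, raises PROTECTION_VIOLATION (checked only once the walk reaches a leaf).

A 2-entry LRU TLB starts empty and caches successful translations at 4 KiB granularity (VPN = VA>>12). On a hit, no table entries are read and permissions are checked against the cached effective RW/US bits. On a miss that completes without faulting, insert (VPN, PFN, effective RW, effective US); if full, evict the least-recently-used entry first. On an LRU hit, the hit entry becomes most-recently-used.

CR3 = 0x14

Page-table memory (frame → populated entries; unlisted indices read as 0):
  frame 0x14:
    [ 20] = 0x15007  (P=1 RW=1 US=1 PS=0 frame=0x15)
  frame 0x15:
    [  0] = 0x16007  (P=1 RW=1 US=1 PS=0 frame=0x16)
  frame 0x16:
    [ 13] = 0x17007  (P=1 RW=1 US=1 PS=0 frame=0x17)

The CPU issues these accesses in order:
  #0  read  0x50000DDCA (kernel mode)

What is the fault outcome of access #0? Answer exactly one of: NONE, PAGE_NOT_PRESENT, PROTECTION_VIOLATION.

Walk each access:
#0 VA=0x50000DDCA (r,kernel):
  L0 @0x14[20] → 0x15007  P=1,RW=1,US=1,PS=0
  L1 @0x15[0] → 0x16007  P=1,RW=1,US=1,PS=0
  L2 @0x16[13] → 0x17007  P=1,RW=1,US=1,PS=0
  → PA=0x17DCA  (3 entries read)

Access #0 fault: NONE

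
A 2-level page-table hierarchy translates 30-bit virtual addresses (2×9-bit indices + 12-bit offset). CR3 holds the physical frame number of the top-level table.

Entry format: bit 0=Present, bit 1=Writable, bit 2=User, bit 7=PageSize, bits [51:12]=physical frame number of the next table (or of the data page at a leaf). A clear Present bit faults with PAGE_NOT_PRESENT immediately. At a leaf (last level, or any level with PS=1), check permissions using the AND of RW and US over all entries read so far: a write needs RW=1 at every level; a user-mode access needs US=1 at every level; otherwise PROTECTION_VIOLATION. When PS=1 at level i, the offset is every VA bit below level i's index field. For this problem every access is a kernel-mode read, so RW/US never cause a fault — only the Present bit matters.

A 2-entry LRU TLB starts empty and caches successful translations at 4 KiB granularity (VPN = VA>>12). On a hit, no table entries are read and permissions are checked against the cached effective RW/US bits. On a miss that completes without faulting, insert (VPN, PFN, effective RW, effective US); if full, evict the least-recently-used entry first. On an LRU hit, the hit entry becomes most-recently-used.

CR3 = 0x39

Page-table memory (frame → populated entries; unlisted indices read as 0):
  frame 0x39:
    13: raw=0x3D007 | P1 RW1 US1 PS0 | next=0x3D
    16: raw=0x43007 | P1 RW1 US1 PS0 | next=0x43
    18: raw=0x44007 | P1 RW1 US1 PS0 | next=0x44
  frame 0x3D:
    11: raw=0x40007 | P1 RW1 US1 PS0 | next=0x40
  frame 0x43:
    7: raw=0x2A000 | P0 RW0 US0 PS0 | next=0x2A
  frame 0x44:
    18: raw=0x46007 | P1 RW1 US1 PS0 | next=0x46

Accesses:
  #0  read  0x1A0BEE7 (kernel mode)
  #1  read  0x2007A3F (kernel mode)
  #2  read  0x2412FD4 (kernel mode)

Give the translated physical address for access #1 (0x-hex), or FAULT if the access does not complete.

Walk each access:
#0 VA=0x1A0BEE7 (r,kernel):
  [0] read 0x39 idx=13: raw=0x3D007 flags P=1 W=1 U=1 S=0
  [1] read 0x3D idx=11: raw=0x40007 flags P=1 W=1 U=1 S=0
  ✓ 0x40EE7  — 2 lookups
#1 VA=0x2007A3F (r,kernel):
  [0] read 0x39 idx=16: raw=0x43007 flags P=1 W=1 U=1 S=0
  [1] read 0x43 idx=7: raw=0x2A000 flags P=0 W=0 U=0 S=0
  → PAGE_NOT_PRESENT  (2 entries read)
#2 VA=0x2412FD4 (r,kernel):
  [0] read 0x39 idx=18: raw=0x44007 flags P=1 W=1 U=1 S=0
  [1] read 0x44 idx=18: raw=0x46007 flags P=1 W=1 U=1 S=0
  ✓ 0x46FD4  — 2 lookups

Access #1 PA: FAULT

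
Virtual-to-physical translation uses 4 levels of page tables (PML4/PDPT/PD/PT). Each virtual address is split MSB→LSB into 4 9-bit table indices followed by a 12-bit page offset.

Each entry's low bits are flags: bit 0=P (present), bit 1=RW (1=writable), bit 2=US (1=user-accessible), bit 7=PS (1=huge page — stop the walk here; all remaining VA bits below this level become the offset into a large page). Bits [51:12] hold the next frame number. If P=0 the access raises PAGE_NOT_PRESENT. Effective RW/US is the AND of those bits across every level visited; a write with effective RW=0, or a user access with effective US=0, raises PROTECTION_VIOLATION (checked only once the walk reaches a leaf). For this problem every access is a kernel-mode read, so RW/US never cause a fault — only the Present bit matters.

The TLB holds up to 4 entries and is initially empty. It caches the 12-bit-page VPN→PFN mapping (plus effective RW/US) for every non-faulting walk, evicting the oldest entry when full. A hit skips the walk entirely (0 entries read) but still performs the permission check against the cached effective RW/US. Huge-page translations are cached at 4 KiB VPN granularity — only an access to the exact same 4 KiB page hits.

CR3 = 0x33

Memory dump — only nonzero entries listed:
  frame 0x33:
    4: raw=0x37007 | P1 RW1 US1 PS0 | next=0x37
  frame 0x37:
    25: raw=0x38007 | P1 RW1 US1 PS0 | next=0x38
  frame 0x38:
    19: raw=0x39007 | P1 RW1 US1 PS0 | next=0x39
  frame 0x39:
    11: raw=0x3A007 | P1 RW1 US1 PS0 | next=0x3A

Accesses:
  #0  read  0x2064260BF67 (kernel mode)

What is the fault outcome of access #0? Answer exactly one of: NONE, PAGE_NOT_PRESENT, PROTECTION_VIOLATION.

Per-access translation:
#0 VA=0x2064260BF67 (r,kernel):
  lvl0: tbl 0x33, slot 4 ⇒ 0x37007 (P1/RW1/US1/PS0)
  lvl1: tbl 0x37, slot 25 ⇒ 0x38007 (P1/RW1/US1/PS0)
  lvl2: tbl 0x38, slot 19 ⇒ 0x39007 (P1/RW1/US1/PS0)
  lvl3: tbl 0x39, slot 11 ⇒ 0x3A007 (P1/RW1/US1/PS0)
  → PA=0x3AF67  (4 entries read)

Access #0 fault: NONE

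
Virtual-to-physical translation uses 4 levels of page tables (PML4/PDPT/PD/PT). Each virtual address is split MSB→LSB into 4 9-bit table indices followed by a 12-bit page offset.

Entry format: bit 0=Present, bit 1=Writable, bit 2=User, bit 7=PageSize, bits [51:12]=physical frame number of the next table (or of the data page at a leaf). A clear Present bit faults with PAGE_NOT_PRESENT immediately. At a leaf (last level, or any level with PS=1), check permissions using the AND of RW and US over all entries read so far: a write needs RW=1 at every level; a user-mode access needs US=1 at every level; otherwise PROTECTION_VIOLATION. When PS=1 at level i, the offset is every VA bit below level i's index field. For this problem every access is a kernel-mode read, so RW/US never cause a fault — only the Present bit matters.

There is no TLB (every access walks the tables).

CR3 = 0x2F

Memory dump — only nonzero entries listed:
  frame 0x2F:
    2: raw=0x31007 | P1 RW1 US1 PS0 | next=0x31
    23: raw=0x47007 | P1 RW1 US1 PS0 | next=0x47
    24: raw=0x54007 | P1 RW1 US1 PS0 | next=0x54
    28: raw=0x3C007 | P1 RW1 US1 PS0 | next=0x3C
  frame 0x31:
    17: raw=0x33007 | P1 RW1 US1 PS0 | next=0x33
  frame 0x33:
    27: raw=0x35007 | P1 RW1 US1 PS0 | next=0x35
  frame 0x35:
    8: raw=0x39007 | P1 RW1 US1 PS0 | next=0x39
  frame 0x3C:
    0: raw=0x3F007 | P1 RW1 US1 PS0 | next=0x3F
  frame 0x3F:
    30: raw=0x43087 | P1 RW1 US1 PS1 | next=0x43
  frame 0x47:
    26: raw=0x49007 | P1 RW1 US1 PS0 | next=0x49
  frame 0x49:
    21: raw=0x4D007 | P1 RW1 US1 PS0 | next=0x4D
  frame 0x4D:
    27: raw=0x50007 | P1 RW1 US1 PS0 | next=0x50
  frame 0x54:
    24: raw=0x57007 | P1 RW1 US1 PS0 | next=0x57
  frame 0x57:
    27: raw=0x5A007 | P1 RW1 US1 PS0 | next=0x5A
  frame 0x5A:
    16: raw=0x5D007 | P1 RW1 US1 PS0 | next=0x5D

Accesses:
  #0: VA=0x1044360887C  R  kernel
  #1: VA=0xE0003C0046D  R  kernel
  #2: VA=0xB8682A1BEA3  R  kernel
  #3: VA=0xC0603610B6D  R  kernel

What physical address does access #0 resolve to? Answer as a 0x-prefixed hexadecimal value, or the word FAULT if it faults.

Trace:
#0 VA=0x1044360887C (r,kernel):
  lvl0: tbl 0x2F, slot 2 ⇒ 0x31007 (P1/RW1/US1/PS0)
  lvl1: tbl 0x31, slot 17 ⇒ 0x33007 (P1/RW1/US1/PS0)
  lvl2: tbl 0x33, slot 27 ⇒ 0x35007 (P1/RW1/US1/PS0)
  lvl3: tbl 0x35, slot 8 ⇒ 0x39007 (P1/RW1/US1/PS0)
  ⇒ phys 0x3987C  [4 reads]
#1 VA=0xE0003C0046D (r,kernel):
  lvl0: tbl 0x2F, slot 28 ⇒ 0x3C007 (P1/RW1/US1/PS0)
  lvl1: tbl 0x3C, slot 0 ⇒ 0x3F007 (P1/RW1/US1/PS0)
  lvl2: tbl 0x3F, slot 30 ⇒ 0x43087 (P1/RW1/US1/PS1)
  ⇒ phys 0x4346D (huge @L2)  [3 reads]
#2 VA=0xB8682A1BEA3 (r,kernel):
  lvl0: tbl 0x2F, slot 23 ⇒ 0x47007 (P1/RW1/US1/PS0)
  lvl1: tbl 0x47, slot 26 ⇒ 0x49007 (P1/RW1/US1/PS0)
  lvl2: tbl 0x49, slot 21 ⇒ 0x4D007 (P1/RW1/US1/PS0)
  lvl3: tbl 0x4D, slot 27 ⇒ 0x50007 (P1/RW1/US1/PS0)
  ⇒ phys 0x50EA3  [4 reads]
#3 VA=0xC0603610B6D (r,kernel):
  lvl0: tbl 0x2F, slot 24 ⇒ 0x54007 (P1/RW1/US1/PS0)
  lvl1: tbl 0x54, slot 24 ⇒ 0x57007 (P1/RW1/US1/PS0)
  lvl2: tbl 0x57, slot 27 ⇒ 0x5A007 (P1/RW1/US1/PS0)
  lvl3: tbl 0x5A, slot 16 ⇒ 0x5D007 (P1/RW1/US1/PS0)
  ⇒ phys 0x5DB6D  [4 reads]

Access #0 PA: 0x3987C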